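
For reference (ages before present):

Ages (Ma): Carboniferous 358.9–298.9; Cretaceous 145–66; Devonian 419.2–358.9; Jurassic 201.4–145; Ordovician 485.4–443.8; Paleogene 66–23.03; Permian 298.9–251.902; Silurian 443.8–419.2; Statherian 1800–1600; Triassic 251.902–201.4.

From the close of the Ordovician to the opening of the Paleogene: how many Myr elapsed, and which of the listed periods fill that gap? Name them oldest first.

377.8 million years; Silurian, Devonian, Carboniferous, Permian, Triassic, Jurassic, Cretaceous

The Ordovician closes at 443.8 Ma and the Paleogene opens at 66 Ma, so the interval is 443.8 − 66 = 377.8 Myr.
A period fits inside if it starts at or after 443.8 Ma and ends at or before 66 Ma; oldest first that gives Silurian, Devonian, Carboniferous, Permian, Triassic, Jurassic, Cretaceous.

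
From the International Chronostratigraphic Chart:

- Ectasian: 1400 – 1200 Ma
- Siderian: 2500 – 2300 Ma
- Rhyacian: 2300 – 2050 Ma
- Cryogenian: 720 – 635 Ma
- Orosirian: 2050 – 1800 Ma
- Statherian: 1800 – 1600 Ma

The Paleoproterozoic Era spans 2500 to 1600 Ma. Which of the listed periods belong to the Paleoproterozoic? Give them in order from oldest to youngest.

Siderian, Rhyacian, Orosirian, Statherian

Periods with both bounds inside 2500–1600 Ma: Siderian (2500–2300), Rhyacian (2300–2050), Orosirian (2050–1800), Statherian (1800–1600).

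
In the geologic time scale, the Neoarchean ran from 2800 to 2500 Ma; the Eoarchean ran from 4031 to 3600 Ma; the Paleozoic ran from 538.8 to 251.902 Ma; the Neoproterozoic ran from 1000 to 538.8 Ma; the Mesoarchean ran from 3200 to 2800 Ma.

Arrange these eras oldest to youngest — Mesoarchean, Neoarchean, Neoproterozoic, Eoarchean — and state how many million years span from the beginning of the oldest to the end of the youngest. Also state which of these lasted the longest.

Eoarchean, Mesoarchean, Neoarchean, Neoproterozoic; total span 3492.2 Myr; longest is Neoproterozoic

From the excerpt: Mesoarchean 3200–2800; Neoarchean 2800–2500; Neoproterozoic 1000–538.8; Eoarchean 4031–3600 (Ma).
Larger Ma is earlier, so the oldest is Eoarchean and the youngest is Neoproterozoic; oldest to youngest: Eoarchean, Mesoarchean, Neoarchean, Neoproterozoic.
Oldest start 4031 minus youngest end 538.8 gives 3492.2 Myr overall.
Individual lengths (start − end): Neoarchean 300; Eoarchean 431; Mesoarchean 400; Neoproterozoic 461.2. The largest is Neoproterozoic at 461.2 Myr.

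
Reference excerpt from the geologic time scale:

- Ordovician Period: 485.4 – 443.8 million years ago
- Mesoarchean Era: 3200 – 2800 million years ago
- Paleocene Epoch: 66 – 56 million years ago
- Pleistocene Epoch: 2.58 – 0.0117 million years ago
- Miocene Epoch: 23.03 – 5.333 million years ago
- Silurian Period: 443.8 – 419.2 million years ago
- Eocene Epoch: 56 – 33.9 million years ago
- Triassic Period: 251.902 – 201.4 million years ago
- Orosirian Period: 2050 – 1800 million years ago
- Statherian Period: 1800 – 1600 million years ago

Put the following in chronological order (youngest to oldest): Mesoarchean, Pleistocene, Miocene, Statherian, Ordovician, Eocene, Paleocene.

Sorting by start age (ascending Ma, since larger Ma = older): Pleistocene began 2.58, Miocene began 23.03, Eocene began 56, Paleocene began 66, Ordovician began 485.4, Statherian began 1800, Mesoarchean began 3200.

Pleistocene, Miocene, Eocene, Paleocene, Ordovician, Statherian, Mesoarchean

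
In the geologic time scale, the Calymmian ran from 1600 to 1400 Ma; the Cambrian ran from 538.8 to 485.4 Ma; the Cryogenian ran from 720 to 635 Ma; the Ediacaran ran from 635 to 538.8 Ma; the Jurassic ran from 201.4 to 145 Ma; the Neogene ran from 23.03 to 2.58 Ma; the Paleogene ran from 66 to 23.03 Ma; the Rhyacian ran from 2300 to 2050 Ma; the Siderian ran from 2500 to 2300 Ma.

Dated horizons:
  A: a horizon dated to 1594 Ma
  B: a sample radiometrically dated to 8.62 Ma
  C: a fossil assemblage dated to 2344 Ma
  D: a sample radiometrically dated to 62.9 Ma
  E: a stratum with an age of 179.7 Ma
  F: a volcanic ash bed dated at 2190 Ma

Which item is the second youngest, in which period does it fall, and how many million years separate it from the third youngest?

D, in the Paleogene; 116.8 million years to E

Smaller Ma means younger, so youngest first: B 8.62 < D 62.9 < E 179.7 < A 1594 < F 2190 < C 2344.
Counting 2 along gives D (62.9 Ma); the excerpt puts that inside the Paleogene, 66–23.03 Ma.
Next in line is E (179.7 Ma), and 179.7 − 62.9 = 116.8 Myr.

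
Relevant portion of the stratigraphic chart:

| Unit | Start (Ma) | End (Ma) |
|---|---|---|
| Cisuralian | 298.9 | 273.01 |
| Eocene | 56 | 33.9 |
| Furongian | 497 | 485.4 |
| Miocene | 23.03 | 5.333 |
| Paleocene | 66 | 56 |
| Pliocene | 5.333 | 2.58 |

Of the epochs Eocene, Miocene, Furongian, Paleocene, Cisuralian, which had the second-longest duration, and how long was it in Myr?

Eocene, 22.1 million years

Start − end for each: Eocene 56 − 33.9 = 22.1; Miocene 23.03 − 5.333 = 17.697; Furongian 497 − 485.4 = 11.6; Paleocene 66 − 56 = 10; Cisuralian 298.9 − 273.01 = 25.89.
Ranking these from longest: Cisuralian > Eocene > Miocene > Furongian > Paleocene.
Position 2 in that ranking is Eocene, which lasted 22.1 Myr.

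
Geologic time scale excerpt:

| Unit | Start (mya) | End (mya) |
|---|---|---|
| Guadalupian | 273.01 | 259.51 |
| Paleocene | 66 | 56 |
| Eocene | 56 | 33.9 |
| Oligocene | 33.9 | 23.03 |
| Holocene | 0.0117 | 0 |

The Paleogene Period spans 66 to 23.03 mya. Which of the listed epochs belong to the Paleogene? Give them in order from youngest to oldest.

Oligocene, Eocene, Paleocene

Epochs with both bounds inside 66–23.03 Ma: Oligocene (33.9–23.03), Eocene (56–33.9), Paleocene (66–56).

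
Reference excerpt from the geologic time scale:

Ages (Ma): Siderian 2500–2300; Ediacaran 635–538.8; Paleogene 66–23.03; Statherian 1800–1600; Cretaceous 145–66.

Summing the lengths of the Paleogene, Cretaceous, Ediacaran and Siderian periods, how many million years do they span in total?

Duration is start − end for each: (66 − 23.03) + (145 − 66) + (635 − 538.8) + (2500 − 2300).
That is 42.97 + 79 + 96.2 + 200, which totals 418.17 million years.

418.17 million years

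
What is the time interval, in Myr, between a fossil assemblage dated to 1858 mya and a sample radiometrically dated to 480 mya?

1378 million years

1858 − 480 = 1378 million years.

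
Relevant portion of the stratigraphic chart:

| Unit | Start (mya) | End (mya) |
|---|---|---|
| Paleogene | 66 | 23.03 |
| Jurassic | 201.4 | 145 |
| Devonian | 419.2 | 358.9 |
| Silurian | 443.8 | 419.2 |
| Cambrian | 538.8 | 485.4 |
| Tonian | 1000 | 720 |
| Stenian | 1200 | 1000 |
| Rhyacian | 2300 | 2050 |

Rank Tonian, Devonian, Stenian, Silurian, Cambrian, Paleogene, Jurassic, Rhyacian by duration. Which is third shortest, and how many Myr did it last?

Durations: Tonian 280; Devonian 60.3; Stenian 200; Silurian 24.6; Cambrian 53.4; Paleogene 42.97; Jurassic 56.4; Rhyacian 250 Myr.
Sorted shortest-first: Silurian (24.6), Paleogene (42.97), Cambrian (53.4), Jurassic (56.4), Devonian (60.3), Stenian (200), Rhyacian (250), Tonian (280).
The third shortest is Cambrian at 53.4 Myr.

Cambrian, 53.4 million years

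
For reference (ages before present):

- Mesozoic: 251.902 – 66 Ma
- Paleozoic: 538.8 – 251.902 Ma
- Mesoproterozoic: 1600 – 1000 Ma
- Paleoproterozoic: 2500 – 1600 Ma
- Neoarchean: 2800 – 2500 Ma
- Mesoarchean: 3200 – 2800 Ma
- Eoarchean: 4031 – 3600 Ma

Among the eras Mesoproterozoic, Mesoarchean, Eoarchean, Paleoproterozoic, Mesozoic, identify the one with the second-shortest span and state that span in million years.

Mesoarchean, 400 million years

Durations: Mesoproterozoic 600; Mesoarchean 400; Eoarchean 431; Paleoproterozoic 900; Mesozoic 185.902 Myr.
Sorted shortest-first: Mesozoic (185.902), Mesoarchean (400), Eoarchean (431), Mesoproterozoic (600), Paleoproterozoic (900).
The second shortest is Mesoarchean at 400 Myr.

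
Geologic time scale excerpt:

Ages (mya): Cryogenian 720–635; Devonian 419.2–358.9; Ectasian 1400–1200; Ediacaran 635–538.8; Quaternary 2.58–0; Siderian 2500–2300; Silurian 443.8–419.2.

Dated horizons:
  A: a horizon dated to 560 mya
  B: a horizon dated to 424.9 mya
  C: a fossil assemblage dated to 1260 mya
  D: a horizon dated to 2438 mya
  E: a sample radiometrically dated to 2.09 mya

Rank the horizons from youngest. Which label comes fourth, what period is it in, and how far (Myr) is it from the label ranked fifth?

Smaller Ma means younger, so youngest first: E 2.09 < B 424.9 < A 560 < C 1260 < D 2438.
Counting 4 along gives C (1260 Ma); the excerpt puts that inside the Ectasian, 1400–1200 Ma.
Next in line is D (2438 Ma), and 2438 − 1260 = 1178 Myr.

C, in the Ectasian; 1178 million years to D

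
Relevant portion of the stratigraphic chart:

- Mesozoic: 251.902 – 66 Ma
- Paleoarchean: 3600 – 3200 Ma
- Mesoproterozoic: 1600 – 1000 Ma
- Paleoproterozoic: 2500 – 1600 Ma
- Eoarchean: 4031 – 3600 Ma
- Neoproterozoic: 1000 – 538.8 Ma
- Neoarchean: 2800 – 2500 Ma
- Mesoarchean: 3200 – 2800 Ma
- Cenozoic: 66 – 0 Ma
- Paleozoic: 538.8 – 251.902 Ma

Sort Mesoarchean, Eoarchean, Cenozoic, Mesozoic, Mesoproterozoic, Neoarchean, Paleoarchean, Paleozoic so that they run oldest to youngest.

Eoarchean → Paleoarchean → Mesoarchean → Neoarchean → Mesoproterozoic → Paleozoic → Mesozoic → Cenozoic

Read off each span (Ma): Mesoarchean 3200–2800; Eoarchean 4031–3600; Cenozoic 66–0; Mesozoic 251.902–66; Mesoproterozoic 1600–1000; Neoarchean 2800–2500; Paleoarchean 3600–3200; Paleozoic 538.8–251.902.
Larger Ma is older, so oldest→youngest is Eoarchean, Paleoarchean, Mesoarchean, Neoarchean, Mesoproterozoic, Paleozoic, Mesozoic, Cenozoic.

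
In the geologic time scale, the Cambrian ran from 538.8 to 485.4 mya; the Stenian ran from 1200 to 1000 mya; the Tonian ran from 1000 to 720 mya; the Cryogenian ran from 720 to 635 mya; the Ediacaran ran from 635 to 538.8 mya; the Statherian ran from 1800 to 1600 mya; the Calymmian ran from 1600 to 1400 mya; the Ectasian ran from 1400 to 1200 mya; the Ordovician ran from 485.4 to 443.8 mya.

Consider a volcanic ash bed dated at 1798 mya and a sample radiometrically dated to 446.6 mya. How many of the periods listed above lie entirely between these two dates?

7

The older date is 1798 Ma and the younger is 446.6 Ma.
Periods with start < 1798 and end > 446.6 Ma: Calymmian (1600–1400), Ectasian (1400–1200), Stenian (1200–1000), Tonian (1000–720), Cryogenian (720–635), Ediacaran (635–538.8), Cambrian (538.8–485.4).
That is 7 complete periods.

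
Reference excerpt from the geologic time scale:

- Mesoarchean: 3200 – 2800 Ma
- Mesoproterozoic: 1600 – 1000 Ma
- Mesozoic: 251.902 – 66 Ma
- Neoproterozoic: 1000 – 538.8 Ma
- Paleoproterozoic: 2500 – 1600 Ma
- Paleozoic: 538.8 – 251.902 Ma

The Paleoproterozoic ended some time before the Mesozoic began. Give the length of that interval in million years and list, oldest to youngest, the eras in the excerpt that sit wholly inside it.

End of Paleoproterozoic = 1600 Ma; start of Mesozoic = 251.902 Ma.
Gap = 1600 − 251.902 = 1348.098 Myr.
Eras wholly inside 1600–251.902 Ma: Mesoproterozoic (1600–1000), Neoproterozoic (1000–538.8), Paleozoic (538.8–251.902).

1348.098 million years; Mesoproterozoic, Neoproterozoic, Paleozoic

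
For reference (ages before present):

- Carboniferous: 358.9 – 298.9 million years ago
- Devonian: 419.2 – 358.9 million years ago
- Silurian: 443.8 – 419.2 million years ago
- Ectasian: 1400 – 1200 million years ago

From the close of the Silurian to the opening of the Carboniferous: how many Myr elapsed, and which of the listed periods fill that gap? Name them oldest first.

The Silurian closes at 419.2 Ma and the Carboniferous opens at 358.9 Ma, so the interval is 419.2 − 358.9 = 60.3 Myr.
A period fits inside if it starts at or after 419.2 Ma and ends at or before 358.9 Ma; oldest first that gives Devonian.

60.3 million years; Devonian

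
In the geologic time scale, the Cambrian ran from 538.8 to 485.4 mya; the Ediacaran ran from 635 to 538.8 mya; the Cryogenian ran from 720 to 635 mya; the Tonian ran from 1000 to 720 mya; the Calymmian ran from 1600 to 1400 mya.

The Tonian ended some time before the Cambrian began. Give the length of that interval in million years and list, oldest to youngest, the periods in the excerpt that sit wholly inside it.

181.2 million years; Cryogenian, Ediacaran

End of Tonian = 720 Ma; start of Cambrian = 538.8 Ma.
Gap = 720 − 538.8 = 181.2 Myr.
Periods wholly inside 720–538.8 Ma: Cryogenian (720–635), Ediacaran (635–538.8).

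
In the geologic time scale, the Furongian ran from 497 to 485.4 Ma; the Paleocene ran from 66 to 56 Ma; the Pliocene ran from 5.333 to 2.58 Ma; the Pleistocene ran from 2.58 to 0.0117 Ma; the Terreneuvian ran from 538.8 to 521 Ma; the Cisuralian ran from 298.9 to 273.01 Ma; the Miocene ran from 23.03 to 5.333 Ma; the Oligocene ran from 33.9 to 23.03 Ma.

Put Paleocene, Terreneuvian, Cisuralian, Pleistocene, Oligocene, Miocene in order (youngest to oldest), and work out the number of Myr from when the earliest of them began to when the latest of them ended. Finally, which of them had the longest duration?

Pleistocene → Miocene → Oligocene → Paleocene → Cisuralian → Terreneuvian; total span 538.7883 Myr; longest is Cisuralian

From the excerpt: Paleocene 66–56; Terreneuvian 538.8–521; Cisuralian 298.9–273.01; Pleistocene 2.58–0.0117; Oligocene 33.9–23.03; Miocene 23.03–5.333 (Ma).
Larger Ma is earlier, so the oldest is Terreneuvian and the youngest is Pleistocene; youngest to oldest: Pleistocene, Miocene, Oligocene, Paleocene, Cisuralian, Terreneuvian.
Oldest start 538.8 minus youngest end 0.0117 gives 538.7883 Myr overall.
Individual lengths (start − end): Oligocene 10.87; Paleocene 10; Cisuralian 25.89; Pleistocene 2.5683; Terreneuvian 17.8; Miocene 17.697. The largest is Cisuralian at 25.89 Myr.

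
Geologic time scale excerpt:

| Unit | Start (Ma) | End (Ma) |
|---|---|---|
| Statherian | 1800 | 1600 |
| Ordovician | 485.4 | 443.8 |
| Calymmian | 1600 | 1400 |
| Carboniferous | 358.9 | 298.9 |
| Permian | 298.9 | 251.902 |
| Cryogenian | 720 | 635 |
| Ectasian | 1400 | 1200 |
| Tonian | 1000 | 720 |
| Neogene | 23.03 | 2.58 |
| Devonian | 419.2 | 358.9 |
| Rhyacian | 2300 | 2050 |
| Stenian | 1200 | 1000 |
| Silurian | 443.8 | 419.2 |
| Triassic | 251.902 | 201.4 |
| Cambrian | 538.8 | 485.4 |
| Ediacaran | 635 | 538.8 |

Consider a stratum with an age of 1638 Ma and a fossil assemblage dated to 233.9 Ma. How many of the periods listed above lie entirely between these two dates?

12

The older date is 1638 Ma and the younger is 233.9 Ma.
Periods with start < 1638 and end > 233.9 Ma: Calymmian (1600–1400), Ectasian (1400–1200), Stenian (1200–1000), Tonian (1000–720), Cryogenian (720–635), Ediacaran (635–538.8), Cambrian (538.8–485.4), Ordovician (485.4–443.8), Silurian (443.8–419.2), Devonian (419.2–358.9), Carboniferous (358.9–298.9), Permian (298.9–251.902).
That is 12 complete periods.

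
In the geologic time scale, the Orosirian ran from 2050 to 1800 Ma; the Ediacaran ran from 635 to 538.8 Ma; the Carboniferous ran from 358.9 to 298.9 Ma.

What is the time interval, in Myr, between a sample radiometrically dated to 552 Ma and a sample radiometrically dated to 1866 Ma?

1866 − 552 = 1314 million years.

1314 million years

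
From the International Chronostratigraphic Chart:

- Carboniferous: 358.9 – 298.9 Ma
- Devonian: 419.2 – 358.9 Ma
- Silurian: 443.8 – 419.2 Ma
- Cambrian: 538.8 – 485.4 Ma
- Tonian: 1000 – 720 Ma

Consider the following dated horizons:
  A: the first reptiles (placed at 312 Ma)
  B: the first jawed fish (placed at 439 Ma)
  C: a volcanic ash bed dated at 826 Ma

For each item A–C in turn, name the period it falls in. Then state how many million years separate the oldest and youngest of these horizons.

Match each age against the start–end ranges in the excerpt: A = 312 Ma → Carboniferous (358.9–298.9); B = 439 Ma → Silurian (443.8–419.2); C = 826 Ma → Tonian (1000–720).
The largest age is 826 Ma and the smallest is 312 Ma; their difference is 514 Myr.

A — Carboniferous; B — Silurian; C — Tonian; span 514 million years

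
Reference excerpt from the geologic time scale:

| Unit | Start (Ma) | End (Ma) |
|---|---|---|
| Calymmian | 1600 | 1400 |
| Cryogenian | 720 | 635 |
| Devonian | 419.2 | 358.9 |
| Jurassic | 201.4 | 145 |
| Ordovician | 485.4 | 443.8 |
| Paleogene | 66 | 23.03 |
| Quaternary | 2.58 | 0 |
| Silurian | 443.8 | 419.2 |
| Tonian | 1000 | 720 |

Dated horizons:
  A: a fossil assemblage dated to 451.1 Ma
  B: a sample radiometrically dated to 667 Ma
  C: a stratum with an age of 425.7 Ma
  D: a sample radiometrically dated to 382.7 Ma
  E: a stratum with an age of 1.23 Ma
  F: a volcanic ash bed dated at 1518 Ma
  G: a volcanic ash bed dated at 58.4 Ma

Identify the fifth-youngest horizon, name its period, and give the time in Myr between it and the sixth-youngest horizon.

A, in the Ordovician; 215.9 million years to B

Smaller Ma means younger, so youngest first: E 1.23 < G 58.4 < D 382.7 < C 425.7 < A 451.1 < B 667 < F 1518.
Counting 5 along gives A (451.1 Ma); the excerpt puts that inside the Ordovician, 485.4–443.8 Ma.
Next in line is B (667 Ma), and 667 − 451.1 = 215.9 Myr.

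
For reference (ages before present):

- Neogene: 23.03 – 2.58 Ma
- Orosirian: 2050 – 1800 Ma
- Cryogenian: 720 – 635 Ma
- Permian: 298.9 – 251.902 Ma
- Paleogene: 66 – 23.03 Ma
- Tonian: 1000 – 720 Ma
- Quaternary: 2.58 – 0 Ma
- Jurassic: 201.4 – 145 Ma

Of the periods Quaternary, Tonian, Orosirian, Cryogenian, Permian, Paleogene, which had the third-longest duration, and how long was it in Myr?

Start − end for each: Quaternary 2.58 − 0 = 2.58; Tonian 1000 − 720 = 280; Orosirian 2050 − 1800 = 250; Cryogenian 720 − 635 = 85; Permian 298.9 − 251.902 = 46.998; Paleogene 66 − 23.03 = 42.97.
Ranking these from longest: Tonian > Orosirian > Cryogenian > Permian > Paleogene > Quaternary.
Position 3 in that ranking is Cryogenian, which lasted 85 Myr.

Cryogenian, 85 million years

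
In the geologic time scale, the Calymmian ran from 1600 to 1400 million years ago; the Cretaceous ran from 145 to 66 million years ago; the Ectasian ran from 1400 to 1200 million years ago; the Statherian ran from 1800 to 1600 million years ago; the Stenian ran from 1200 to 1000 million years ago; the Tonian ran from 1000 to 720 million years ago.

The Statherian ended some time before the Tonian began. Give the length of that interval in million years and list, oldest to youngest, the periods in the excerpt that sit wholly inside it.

600 million years; Calymmian, Ectasian, Stenian

End of Statherian = 1600 Ma; start of Tonian = 1000 Ma.
Gap = 1600 − 1000 = 600 Myr.
Periods wholly inside 1600–1000 Ma: Calymmian (1600–1400), Ectasian (1400–1200), Stenian (1200–1000).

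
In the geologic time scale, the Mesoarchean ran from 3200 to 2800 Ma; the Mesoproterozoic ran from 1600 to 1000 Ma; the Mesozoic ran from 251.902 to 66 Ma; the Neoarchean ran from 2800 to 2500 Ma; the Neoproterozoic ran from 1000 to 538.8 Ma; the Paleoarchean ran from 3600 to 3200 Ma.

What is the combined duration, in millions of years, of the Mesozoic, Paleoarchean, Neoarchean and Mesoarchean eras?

Each duration: Mesozoic = 185.902; Paleoarchean = 400; Neoarchean = 300; Mesoarchean = 400.
Sum: 185.902 + 400 + 300 + 400 = 1285.902 Myr.

1285.902 million years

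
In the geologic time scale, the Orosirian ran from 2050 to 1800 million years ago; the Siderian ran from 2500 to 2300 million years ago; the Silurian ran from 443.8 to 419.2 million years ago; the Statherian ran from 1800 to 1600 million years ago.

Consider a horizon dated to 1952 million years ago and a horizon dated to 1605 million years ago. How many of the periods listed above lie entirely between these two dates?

Checking each listed span, none has both start < 1952 Ma and end > 1605 Ma — every period straddles one of the two dates or lies outside them — so the count is 0.

0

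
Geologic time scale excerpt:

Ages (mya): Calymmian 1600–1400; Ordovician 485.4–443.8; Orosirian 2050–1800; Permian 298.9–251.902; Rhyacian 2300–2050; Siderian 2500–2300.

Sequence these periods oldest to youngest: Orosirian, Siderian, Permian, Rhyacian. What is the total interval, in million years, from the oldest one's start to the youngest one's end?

Siderian, Rhyacian, Orosirian, Permian; total span 2248.098 Myr

From the excerpt: Orosirian 2050–1800; Siderian 2500–2300; Permian 298.9–251.902; Rhyacian 2300–2050 (Ma).
Larger Ma is earlier, so the oldest is Siderian and the youngest is Permian; oldest to youngest: Siderian, Rhyacian, Orosirian, Permian.
Oldest start 2500 minus youngest end 251.902 gives 2248.098 Myr overall.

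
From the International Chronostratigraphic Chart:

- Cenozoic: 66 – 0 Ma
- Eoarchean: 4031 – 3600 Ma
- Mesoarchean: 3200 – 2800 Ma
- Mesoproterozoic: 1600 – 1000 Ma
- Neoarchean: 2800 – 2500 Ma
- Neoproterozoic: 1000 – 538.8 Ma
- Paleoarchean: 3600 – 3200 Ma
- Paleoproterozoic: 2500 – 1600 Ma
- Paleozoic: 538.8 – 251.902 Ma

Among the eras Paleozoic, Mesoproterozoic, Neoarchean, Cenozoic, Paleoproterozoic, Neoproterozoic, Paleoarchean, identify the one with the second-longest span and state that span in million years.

Durations: Paleozoic 286.898; Mesoproterozoic 600; Neoarchean 300; Cenozoic 66; Paleoproterozoic 900; Neoproterozoic 461.2; Paleoarchean 400 Myr.
Sorted longest-first: Paleoproterozoic (900), Mesoproterozoic (600), Neoproterozoic (461.2), Paleoarchean (400), Neoarchean (300), Paleozoic (286.898), Cenozoic (66).
The second longest is Mesoproterozoic at 600 Myr.

Mesoproterozoic, 600 million years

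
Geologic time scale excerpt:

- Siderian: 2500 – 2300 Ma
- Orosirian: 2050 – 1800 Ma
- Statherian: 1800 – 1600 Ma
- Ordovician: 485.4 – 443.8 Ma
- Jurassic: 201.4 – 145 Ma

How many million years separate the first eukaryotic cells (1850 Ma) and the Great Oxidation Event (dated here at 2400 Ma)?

2400 − 1850 = 550 million years.

550 million years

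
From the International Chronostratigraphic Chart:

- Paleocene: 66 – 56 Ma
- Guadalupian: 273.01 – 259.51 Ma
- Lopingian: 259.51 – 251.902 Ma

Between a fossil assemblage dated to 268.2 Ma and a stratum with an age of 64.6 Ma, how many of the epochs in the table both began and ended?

268.2 Ma sits inside the Guadalupian (273.01–259.51) and 64.6 Ma inside the Paleocene (66–56); neither of those is wholly between the two dates.
The listed epochs lying completely between them are Lopingian — 1 in all.

1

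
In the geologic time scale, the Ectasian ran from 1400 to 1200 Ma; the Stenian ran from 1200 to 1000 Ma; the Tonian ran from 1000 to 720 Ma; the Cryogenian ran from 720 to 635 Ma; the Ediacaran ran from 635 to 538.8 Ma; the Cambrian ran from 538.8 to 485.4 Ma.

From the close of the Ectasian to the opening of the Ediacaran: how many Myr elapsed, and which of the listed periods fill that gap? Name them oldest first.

The Ectasian closes at 1200 Ma and the Ediacaran opens at 635 Ma, so the interval is 1200 − 635 = 565 Myr.
A period fits inside if it starts at or after 1200 Ma and ends at or before 635 Ma; oldest first that gives Stenian, Tonian, Cryogenian.

565 million years; Stenian, Tonian, Cryogenian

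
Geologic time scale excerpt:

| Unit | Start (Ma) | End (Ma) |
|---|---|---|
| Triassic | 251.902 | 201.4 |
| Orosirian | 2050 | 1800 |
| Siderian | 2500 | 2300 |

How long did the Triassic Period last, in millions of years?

251.902 − 201.4 = 50.502 million years.

50.502 million years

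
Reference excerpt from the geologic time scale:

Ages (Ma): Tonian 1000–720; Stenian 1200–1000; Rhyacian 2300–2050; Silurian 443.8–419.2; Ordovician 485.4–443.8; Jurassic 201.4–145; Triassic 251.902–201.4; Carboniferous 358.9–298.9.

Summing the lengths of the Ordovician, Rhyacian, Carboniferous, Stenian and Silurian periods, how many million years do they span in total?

Each duration: Ordovician = 41.6; Rhyacian = 250; Carboniferous = 60; Stenian = 200; Silurian = 24.6.
Sum: 41.6 + 250 + 60 + 200 + 24.6 = 576.2 Myr.

576.2 million years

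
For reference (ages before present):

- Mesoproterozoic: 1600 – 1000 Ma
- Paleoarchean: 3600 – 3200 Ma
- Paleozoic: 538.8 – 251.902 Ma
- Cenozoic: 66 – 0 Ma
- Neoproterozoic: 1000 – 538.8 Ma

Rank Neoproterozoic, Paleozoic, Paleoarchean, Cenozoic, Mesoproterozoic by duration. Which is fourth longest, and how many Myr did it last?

Paleozoic, 286.898 million years

Start − end for each: Neoproterozoic 1000 − 538.8 = 461.2; Paleozoic 538.8 − 251.902 = 286.898; Paleoarchean 3600 − 3200 = 400; Cenozoic 66 − 0 = 66; Mesoproterozoic 1600 − 1000 = 600.
Ranking these from longest: Mesoproterozoic > Neoproterozoic > Paleoarchean > Paleozoic > Cenozoic.
Position 4 in that ranking is Paleozoic, which lasted 286.898 Myr.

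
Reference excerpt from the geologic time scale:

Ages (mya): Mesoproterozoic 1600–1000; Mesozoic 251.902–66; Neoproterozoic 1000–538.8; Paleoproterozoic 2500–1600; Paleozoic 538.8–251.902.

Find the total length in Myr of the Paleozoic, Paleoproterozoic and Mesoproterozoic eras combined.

1786.898 million years

Duration is start − end for each: (538.8 − 251.902) + (2500 − 1600) + (1600 − 1000).
That is 286.898 + 900 + 600, which totals 1786.898 million years.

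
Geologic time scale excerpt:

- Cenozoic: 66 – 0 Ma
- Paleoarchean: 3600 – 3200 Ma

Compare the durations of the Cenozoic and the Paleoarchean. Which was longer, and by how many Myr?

Paleoarchean, by 334 million years

Cenozoic: 66 − 0 = 66 Myr.
Paleoarchean: 3600 − 3200 = 400 Myr.
Difference: 400 − 66 = 334 Myr, so the Paleoarchean was longer.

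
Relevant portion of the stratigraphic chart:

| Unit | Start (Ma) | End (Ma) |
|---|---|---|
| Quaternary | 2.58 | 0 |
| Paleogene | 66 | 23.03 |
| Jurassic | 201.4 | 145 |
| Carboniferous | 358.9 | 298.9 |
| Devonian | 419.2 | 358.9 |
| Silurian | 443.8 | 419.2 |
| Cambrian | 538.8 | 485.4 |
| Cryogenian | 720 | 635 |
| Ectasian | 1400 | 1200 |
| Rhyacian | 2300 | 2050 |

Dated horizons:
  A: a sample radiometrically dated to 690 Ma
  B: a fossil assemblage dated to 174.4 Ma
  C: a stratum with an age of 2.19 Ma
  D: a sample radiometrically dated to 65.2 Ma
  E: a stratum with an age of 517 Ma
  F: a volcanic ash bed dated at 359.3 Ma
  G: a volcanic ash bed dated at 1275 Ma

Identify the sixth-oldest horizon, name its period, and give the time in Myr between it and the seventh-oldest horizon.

D, in the Paleogene; 63.01 million years to C

Larger Ma means older, so oldest first: G 1275 > A 690 > E 517 > F 359.3 > B 174.4 > D 65.2 > C 2.19.
Counting 6 along gives D (65.2 Ma); the excerpt puts that inside the Paleogene, 66–23.03 Ma.
Next in line is C (2.19 Ma), and 65.2 − 2.19 = 63.01 Myr.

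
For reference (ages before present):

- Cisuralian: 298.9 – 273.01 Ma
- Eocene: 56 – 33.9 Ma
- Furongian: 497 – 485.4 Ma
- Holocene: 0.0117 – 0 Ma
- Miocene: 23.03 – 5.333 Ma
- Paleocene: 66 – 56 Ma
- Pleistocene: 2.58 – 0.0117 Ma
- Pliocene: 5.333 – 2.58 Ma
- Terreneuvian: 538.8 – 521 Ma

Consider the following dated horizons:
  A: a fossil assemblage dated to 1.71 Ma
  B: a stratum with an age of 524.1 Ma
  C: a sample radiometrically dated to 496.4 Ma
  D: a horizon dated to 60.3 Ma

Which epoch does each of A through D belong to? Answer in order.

A: 1.71 Ma lies in 2.58–0.0117 Ma, so Pleistocene.
B: 524.1 Ma lies in 538.8–521 Ma, so Terreneuvian.
C: 496.4 Ma lies in 497–485.4 Ma, so Furongian.
D: 60.3 Ma lies in 66–56 Ma, so Paleocene.

A — Pleistocene; B — Terreneuvian; C — Furongian; D — Paleocene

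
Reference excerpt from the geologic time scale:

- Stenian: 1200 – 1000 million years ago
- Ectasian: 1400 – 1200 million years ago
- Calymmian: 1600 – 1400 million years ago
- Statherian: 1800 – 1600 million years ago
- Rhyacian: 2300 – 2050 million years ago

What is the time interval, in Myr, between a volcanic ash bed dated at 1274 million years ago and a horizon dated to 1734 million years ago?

1734 − 1274 = 460 million years.

460 million years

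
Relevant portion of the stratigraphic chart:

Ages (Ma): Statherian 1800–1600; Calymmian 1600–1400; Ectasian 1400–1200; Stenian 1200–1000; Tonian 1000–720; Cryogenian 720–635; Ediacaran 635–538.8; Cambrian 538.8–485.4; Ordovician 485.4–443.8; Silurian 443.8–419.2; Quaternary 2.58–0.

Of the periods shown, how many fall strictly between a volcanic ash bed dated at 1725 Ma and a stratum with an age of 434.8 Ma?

1725 Ma sits inside the Statherian (1800–1600) and 434.8 Ma inside the Silurian (443.8–419.2); neither of those is wholly between the two dates.
The listed periods lying completely between them are Calymmian, Ectasian, Stenian, Tonian, Cryogenian, Ediacaran, Cambrian, Ordovician — 8 in all.

8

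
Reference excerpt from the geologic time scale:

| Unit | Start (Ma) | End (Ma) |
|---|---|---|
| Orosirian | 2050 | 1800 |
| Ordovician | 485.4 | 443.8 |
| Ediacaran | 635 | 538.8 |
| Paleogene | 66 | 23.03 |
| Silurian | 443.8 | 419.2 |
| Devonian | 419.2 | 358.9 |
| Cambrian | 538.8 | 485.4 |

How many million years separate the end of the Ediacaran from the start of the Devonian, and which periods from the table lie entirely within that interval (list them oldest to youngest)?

119.6 million years; Cambrian, Ordovician, Silurian

The Ediacaran closes at 538.8 Ma and the Devonian opens at 419.2 Ma, so the interval is 538.8 − 419.2 = 119.6 Myr.
A period fits inside if it starts at or after 538.8 Ma and ends at or before 419.2 Ma; oldest first that gives Cambrian, Ordovician, Silurian.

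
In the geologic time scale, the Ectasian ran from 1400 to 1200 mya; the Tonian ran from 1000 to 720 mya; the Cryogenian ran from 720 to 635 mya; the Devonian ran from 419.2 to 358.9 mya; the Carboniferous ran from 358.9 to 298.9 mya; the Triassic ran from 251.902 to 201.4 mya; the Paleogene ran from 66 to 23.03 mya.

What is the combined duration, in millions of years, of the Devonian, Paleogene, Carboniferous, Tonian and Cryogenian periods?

528.27 million years

Each duration: Devonian = 60.3; Paleogene = 42.97; Carboniferous = 60; Tonian = 280; Cryogenian = 85.
Sum: 60.3 + 42.97 + 60 + 280 + 85 = 528.27 Myr.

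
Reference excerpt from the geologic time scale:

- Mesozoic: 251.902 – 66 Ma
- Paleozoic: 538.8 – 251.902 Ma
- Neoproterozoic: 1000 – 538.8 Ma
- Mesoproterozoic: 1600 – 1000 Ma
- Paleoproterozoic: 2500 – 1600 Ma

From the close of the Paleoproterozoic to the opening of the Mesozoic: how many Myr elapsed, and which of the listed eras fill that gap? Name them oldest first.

1348.098 million years; Mesoproterozoic, Neoproterozoic, Paleozoic

The Paleoproterozoic closes at 1600 Ma and the Mesozoic opens at 251.902 Ma, so the interval is 1600 − 251.902 = 1348.098 Myr.
An era fits inside if it starts at or after 1600 Ma and ends at or before 251.902 Ma; oldest first that gives Mesoproterozoic, Neoproterozoic, Paleozoic.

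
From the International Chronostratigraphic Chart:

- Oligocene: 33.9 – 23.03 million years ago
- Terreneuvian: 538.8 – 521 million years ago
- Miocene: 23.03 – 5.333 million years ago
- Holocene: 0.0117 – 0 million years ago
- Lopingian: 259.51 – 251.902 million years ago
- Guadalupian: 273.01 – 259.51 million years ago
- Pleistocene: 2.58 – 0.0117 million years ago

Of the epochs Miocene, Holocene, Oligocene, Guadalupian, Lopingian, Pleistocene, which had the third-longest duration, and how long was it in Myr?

Oligocene, 10.87 million years

Start − end for each: Miocene 23.03 − 5.333 = 17.697; Holocene 0.0117 − 0 = 0.0117; Oligocene 33.9 − 23.03 = 10.87; Guadalupian 273.01 − 259.51 = 13.5; Lopingian 259.51 − 251.902 = 7.608; Pleistocene 2.58 − 0.0117 = 2.5683.
Ranking these from longest: Miocene > Guadalupian > Oligocene > Lopingian > Pleistocene > Holocene.
Position 3 in that ranking is Oligocene, which lasted 10.87 Myr.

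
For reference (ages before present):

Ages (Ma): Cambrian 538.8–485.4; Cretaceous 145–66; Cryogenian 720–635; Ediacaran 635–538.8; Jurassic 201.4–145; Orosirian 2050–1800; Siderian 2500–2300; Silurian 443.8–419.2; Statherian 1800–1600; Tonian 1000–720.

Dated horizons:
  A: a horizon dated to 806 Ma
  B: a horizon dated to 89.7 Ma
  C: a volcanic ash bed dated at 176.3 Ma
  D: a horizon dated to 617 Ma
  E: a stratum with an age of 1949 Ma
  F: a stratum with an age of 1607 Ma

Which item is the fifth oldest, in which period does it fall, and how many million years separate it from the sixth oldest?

C, in the Jurassic; 86.6 million years to B

Larger Ma means older, so oldest first: E 1949 > F 1607 > A 806 > D 617 > C 176.3 > B 89.7.
Counting 5 along gives C (176.3 Ma); the excerpt puts that inside the Jurassic, 201.4–145 Ma.
Next in line is B (89.7 Ma), and 176.3 − 89.7 = 86.6 Myr.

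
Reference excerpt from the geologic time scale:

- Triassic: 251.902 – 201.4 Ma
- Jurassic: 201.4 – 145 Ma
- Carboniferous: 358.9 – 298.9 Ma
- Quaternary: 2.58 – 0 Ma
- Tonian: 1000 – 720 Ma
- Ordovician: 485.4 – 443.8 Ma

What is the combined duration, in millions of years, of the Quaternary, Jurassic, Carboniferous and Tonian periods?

398.98 million years

Each duration: Quaternary = 2.58; Jurassic = 56.4; Carboniferous = 60; Tonian = 280.
Sum: 2.58 + 56.4 + 60 + 280 = 398.98 Myr.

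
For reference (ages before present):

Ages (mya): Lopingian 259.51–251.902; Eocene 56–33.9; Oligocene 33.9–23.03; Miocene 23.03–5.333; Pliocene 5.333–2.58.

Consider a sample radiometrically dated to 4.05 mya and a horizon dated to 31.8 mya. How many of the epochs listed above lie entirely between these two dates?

The older date is 31.8 Ma and the younger is 4.05 Ma.
Epochs with start < 31.8 and end > 4.05 Ma: Miocene (23.03–5.333).
That is 1 complete epoch.

1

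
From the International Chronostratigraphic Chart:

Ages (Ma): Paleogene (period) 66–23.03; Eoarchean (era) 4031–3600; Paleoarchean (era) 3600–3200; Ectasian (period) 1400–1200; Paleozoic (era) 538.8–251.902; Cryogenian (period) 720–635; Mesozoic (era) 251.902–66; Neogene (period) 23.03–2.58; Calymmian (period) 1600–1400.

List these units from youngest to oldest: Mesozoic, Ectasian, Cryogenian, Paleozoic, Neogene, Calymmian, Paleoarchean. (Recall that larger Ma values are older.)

The oldest of these is Paleoarchean (starts 3600 Ma) and the youngest is Neogene (ends 2.58 Ma).
In between, by decreasing start age: Calymmian (1600), Ectasian (1400), Cryogenian (720), Paleozoic (538.8), Mesozoic (251.902).
Listing youngest first means reversing that sequence.

Neogene, Mesozoic, Paleozoic, Cryogenian, Ectasian, Calymmian, Paleoarchean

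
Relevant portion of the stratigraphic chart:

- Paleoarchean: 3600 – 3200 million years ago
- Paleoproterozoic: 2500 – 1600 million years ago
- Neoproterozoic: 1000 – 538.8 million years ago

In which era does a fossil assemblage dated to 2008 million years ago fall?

Paleoproterozoic

2008 Ma lies between 2500 and 1600 Ma, so it falls in the Paleoproterozoic.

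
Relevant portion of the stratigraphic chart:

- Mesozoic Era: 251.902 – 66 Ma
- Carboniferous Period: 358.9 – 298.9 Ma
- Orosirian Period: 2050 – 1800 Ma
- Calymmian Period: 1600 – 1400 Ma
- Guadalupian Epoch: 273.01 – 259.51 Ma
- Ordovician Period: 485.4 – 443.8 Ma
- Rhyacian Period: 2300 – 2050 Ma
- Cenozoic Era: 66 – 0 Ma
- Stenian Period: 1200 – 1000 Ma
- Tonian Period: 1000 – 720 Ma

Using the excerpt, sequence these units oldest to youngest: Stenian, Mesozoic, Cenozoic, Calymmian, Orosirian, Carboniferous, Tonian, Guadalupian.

The oldest of these is Orosirian (starts 2050 Ma) and the youngest is Cenozoic (ends 0 Ma).
In between, by decreasing start age: Calymmian (1600), Stenian (1200), Tonian (1000), Carboniferous (358.9), Guadalupian (273.01), Mesozoic (251.902).

Orosirian → Calymmian → Stenian → Tonian → Carboniferous → Guadalupian → Mesozoic → Cenozoic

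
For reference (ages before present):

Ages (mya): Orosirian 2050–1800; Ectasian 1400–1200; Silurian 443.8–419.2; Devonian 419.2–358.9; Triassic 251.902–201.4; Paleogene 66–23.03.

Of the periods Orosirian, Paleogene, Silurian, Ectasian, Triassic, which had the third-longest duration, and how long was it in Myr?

Start − end for each: Orosirian 2050 − 1800 = 250; Paleogene 66 − 23.03 = 42.97; Silurian 443.8 − 419.2 = 24.6; Ectasian 1400 − 1200 = 200; Triassic 251.902 − 201.4 = 50.502.
Ranking these from longest: Orosirian > Ectasian > Triassic > Paleogene > Silurian.
Position 3 in that ranking is Triassic, which lasted 50.502 Myr.

Triassic, 50.502 million years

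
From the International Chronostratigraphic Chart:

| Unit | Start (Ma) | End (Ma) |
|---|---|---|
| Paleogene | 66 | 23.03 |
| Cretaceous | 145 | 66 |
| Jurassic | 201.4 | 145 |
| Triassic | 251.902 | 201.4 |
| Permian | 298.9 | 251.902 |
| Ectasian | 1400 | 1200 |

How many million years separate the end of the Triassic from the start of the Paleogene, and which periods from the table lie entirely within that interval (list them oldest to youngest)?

135.4 million years; Jurassic, Cretaceous

The Triassic closes at 201.4 Ma and the Paleogene opens at 66 Ma, so the interval is 201.4 − 66 = 135.4 Myr.
A period fits inside if it starts at or after 201.4 Ma and ends at or before 66 Ma; oldest first that gives Jurassic, Cretaceous.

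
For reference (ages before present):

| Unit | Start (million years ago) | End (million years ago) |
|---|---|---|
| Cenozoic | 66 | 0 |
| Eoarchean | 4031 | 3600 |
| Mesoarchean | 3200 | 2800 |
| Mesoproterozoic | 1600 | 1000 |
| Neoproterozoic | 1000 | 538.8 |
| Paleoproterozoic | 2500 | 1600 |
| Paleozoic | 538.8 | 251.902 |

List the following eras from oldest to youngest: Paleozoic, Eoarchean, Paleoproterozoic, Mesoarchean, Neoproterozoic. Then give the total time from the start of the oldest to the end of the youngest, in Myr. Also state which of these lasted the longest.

Eoarchean, Mesoarchean, Paleoproterozoic, Neoproterozoic, Paleozoic; total span 3779.098 Myr; longest is Paleoproterozoic

Start ages (Ma): Eoarchean 4031, Mesoarchean 3200, Paleoproterozoic 2500, Neoproterozoic 1000, Paleozoic 538.8.
Ordered oldest to youngest: Eoarchean, Mesoarchean, Paleoproterozoic, Neoproterozoic, Paleozoic.
Span = 4031 − 251.902 = 3779.098 Myr.
Durations: Eoarchean 431, Mesoarchean 400, Neoproterozoic 461.2, Paleozoic 286.898, Paleoproterozoic 900 → longest is Paleoproterozoic (900 Myr).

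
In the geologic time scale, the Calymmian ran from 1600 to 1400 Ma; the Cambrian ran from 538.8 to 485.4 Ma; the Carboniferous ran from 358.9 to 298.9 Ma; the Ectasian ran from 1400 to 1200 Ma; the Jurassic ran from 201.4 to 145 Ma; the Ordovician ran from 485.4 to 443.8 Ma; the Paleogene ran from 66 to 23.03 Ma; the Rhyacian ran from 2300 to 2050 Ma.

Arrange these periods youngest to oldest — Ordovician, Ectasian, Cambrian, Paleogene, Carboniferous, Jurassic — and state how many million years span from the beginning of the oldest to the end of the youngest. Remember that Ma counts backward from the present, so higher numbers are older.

Paleogene, Jurassic, Carboniferous, Ordovician, Cambrian, Ectasian; total span 1376.97 Myr

From the excerpt: Ordovician 485.4–443.8; Ectasian 1400–1200; Cambrian 538.8–485.4; Paleogene 66–23.03; Carboniferous 358.9–298.9; Jurassic 201.4–145 (Ma).
Larger Ma is earlier, so the oldest is Ectasian and the youngest is Paleogene; youngest to oldest: Paleogene, Jurassic, Carboniferous, Ordovician, Cambrian, Ectasian.
Oldest start 1400 minus youngest end 23.03 gives 1376.97 Myr overall.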